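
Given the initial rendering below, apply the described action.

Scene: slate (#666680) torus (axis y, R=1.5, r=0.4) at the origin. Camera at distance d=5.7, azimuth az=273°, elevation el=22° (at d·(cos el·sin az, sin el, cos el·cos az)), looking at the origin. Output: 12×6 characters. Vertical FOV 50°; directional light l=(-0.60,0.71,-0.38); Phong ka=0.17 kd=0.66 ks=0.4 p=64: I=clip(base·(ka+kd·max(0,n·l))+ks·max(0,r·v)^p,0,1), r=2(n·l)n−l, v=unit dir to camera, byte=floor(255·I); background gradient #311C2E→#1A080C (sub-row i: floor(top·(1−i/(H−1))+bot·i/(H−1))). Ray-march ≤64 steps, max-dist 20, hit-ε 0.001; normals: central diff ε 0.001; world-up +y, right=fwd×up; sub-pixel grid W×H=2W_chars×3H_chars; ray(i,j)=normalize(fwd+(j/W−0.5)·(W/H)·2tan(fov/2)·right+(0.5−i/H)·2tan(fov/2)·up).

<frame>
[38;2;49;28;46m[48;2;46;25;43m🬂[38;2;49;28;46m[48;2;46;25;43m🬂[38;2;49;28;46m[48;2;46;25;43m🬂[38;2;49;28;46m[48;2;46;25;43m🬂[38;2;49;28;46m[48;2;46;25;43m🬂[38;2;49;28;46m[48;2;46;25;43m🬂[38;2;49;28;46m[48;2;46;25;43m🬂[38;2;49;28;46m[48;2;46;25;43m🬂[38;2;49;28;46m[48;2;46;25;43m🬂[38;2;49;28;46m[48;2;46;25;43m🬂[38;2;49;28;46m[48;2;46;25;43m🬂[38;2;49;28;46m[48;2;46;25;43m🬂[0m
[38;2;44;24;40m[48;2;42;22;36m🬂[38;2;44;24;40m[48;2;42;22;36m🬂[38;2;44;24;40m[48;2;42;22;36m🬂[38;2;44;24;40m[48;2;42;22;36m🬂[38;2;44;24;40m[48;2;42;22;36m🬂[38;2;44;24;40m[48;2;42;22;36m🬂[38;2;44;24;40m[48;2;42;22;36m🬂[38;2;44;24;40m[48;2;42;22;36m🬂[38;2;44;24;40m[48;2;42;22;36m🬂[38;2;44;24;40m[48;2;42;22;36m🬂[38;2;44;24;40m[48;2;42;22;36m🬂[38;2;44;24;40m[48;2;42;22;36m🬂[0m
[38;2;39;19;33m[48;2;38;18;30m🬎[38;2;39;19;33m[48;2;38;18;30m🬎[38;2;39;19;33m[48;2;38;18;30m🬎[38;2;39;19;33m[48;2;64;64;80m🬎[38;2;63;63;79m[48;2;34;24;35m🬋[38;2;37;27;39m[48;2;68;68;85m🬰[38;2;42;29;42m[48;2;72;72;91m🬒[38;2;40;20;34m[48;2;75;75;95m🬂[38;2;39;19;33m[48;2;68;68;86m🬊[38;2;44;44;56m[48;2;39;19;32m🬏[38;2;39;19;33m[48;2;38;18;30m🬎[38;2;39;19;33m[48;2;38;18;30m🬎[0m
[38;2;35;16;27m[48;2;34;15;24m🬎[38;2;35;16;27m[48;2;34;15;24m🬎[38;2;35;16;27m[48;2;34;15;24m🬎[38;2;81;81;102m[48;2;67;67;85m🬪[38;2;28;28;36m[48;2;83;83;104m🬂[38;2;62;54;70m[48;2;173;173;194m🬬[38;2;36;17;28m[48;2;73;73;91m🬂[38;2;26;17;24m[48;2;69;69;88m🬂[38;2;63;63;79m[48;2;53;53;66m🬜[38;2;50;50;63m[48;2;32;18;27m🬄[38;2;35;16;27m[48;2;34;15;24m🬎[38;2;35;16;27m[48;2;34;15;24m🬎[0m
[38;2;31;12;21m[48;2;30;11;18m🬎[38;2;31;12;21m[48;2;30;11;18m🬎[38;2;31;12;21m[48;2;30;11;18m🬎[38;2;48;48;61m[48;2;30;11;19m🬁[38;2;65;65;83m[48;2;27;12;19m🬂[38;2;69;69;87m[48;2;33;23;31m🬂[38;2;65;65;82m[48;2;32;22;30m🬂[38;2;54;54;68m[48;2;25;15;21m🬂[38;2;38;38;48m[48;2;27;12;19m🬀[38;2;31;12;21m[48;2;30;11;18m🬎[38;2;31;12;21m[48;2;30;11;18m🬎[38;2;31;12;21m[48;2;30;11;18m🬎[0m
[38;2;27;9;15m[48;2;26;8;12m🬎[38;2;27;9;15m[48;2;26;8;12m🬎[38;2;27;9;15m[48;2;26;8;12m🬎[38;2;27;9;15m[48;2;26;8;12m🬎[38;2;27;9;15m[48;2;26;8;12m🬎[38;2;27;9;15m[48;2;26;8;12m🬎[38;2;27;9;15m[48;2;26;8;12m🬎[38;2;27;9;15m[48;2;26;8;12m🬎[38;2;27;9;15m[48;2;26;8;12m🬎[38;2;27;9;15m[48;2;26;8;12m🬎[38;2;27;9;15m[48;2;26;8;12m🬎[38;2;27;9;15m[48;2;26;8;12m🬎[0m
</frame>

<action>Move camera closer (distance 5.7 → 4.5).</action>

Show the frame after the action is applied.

<frame>
[38;2;49;28;46m[48;2;46;25;43m🬂[38;2;49;28;46m[48;2;46;25;43m🬂[38;2;49;28;46m[48;2;46;25;43m🬂[38;2;49;28;46m[48;2;46;25;43m🬂[38;2;49;28;46m[48;2;46;25;43m🬂[38;2;49;28;46m[48;2;46;25;43m🬂[38;2;49;28;46m[48;2;46;25;43m🬂[38;2;49;28;46m[48;2;46;25;43m🬂[38;2;49;28;46m[48;2;46;25;43m🬂[38;2;49;28;46m[48;2;46;25;43m🬂[38;2;49;28;46m[48;2;46;25;43m🬂[38;2;49;28;46m[48;2;46;25;43m🬂[0m
[38;2;44;24;40m[48;2;42;22;36m🬂[38;2;44;24;40m[48;2;42;22;36m🬂[38;2;44;24;40m[48;2;42;22;36m🬂[38;2;44;24;40m[48;2;42;22;36m🬂[38;2;44;24;40m[48;2;42;22;36m🬂[38;2;44;24;40m[48;2;42;22;36m🬂[38;2;44;24;40m[48;2;42;22;36m🬂[38;2;44;24;40m[48;2;42;22;36m🬂[38;2;44;24;40m[48;2;42;22;36m🬂[38;2;44;24;40m[48;2;42;22;36m🬂[38;2;44;24;40m[48;2;42;22;36m🬂[38;2;44;24;40m[48;2;42;22;36m🬂[0m
[38;2;39;19;33m[48;2;38;18;30m🬎[38;2;39;19;33m[48;2;38;18;30m🬎[38;2;39;19;33m[48;2;68;68;86m🬎[38;2;58;58;73m[48;2;35;25;37m🬋[38;2;51;51;64m[48;2;30;20;29m🬋[38;2;65;65;81m[48;2;28;28;36m🬎[38;2;78;78;97m[48;2;40;40;50m🬎[38;2;46;36;50m[48;2;75;75;94m🬑[38;2;40;20;34m[48;2;73;73;92m🬂[38;2;66;66;83m[48;2;39;19;33m🬱[38;2;37;37;47m[48;2;39;19;32m🬏[38;2;39;19;33m[48;2;38;18;30m🬎[0m
[38;2;35;16;27m[48;2;34;15;24m🬎[38;2;35;16;27m[48;2;34;15;24m🬎[38;2;73;73;92m[48;2;81;81;102m🬁[38;2;36;17;28m[48;2;76;76;95m🬁[38;2;26;17;24m[48;2;73;73;92m🬂[38;2;41;28;40m[48;2;71;71;90m🬊[38;2;39;27;38m[48;2;68;68;85m🬆[38;2;36;17;28m[48;2;67;67;85m🬂[38;2;32;23;32m[48;2;69;69;86m🬂[38;2;64;64;80m[48;2;56;56;71m🬝[38;2;50;50;62m[48;2;35;16;26m▌[38;2;35;16;27m[48;2;34;15;24m🬎[0m
[38;2;31;12;21m[48;2;30;11;18m🬎[38;2;31;12;21m[48;2;30;11;18m🬎[38;2;64;64;80m[48;2;30;11;18m🬊[38;2;74;74;93m[48;2;37;28;37m🬎[38;2;172;172;193m[48;2;68;68;86m🬁[38;2;188;188;209m[48;2;71;71;89m🬀[38;2;73;73;92m[48;2;55;55;69m🬎[38;2;68;68;85m[48;2;47;47;58m🬎[38;2;58;58;74m[48;2;29;29;37m🬎[38;2;46;46;58m[48;2;26;14;20m🬆[38;2;23;23;30m[48;2;30;11;19m🬀[38;2;31;12;21m[48;2;30;11;18m🬎[0m
[38;2;27;9;15m[48;2;26;8;12m🬎[38;2;27;9;15m[48;2;26;8;12m🬎[38;2;27;9;15m[48;2;26;8;12m🬎[38;2;27;9;15m[48;2;26;8;12m🬎[38;2;27;9;15m[48;2;26;8;12m🬎[38;2;20;20;25m[48;2;26;8;13m🬁[38;2;19;19;23m[48;2;26;8;13m🬂[38;2;27;9;15m[48;2;26;8;12m🬎[38;2;27;9;15m[48;2;26;8;12m🬎[38;2;27;9;15m[48;2;26;8;12m🬎[38;2;27;9;15m[48;2;26;8;12m🬎[38;2;27;9;15m[48;2;26;8;12m🬎[0m
</frame>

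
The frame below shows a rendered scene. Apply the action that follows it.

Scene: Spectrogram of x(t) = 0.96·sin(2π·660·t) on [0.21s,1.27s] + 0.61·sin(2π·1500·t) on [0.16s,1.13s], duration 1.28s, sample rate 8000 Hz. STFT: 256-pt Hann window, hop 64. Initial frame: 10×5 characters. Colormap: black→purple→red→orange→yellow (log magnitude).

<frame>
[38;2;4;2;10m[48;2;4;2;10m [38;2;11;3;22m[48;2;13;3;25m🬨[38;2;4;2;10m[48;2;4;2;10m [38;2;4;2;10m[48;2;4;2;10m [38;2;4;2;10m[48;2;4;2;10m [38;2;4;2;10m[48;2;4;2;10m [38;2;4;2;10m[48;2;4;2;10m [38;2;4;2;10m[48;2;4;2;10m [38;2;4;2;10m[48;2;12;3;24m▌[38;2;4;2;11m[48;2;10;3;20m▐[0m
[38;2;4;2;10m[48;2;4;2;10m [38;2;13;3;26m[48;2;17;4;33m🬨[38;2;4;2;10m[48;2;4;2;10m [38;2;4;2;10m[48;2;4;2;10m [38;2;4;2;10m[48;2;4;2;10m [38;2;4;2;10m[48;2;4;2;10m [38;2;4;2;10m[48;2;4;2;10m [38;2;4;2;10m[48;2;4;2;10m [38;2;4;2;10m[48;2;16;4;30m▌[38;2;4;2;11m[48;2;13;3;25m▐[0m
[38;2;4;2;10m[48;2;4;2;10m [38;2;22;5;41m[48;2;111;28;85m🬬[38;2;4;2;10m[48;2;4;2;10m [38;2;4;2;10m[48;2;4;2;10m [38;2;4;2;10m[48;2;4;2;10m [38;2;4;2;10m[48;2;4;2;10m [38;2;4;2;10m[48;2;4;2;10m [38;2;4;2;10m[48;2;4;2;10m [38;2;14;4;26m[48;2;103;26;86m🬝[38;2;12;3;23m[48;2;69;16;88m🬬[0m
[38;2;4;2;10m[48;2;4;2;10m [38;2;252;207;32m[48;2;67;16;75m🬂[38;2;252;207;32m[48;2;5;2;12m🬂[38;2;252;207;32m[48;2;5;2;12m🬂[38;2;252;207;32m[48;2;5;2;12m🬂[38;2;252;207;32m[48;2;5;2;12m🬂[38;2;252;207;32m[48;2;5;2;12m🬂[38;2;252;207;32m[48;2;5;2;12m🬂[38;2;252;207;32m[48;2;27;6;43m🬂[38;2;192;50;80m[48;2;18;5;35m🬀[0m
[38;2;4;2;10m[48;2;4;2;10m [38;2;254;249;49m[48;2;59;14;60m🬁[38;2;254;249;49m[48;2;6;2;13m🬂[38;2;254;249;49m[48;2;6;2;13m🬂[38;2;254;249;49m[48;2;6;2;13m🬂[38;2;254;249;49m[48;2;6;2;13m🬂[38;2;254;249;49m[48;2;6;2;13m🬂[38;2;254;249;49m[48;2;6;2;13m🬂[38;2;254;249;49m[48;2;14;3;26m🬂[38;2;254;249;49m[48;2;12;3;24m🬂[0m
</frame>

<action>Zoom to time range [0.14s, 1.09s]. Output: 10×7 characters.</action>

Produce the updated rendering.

<frame>
[38;2;11;3;22m[48;2;12;3;23m🬬[38;2;4;2;10m[48;2;4;2;10m [38;2;4;2;10m[48;2;4;2;10m [38;2;4;2;10m[48;2;4;2;10m [38;2;4;2;10m[48;2;4;2;10m [38;2;4;2;10m[48;2;4;2;10m [38;2;4;2;10m[48;2;4;2;10m [38;2;4;2;10m[48;2;4;2;10m [38;2;4;2;10m[48;2;4;2;10m [38;2;4;2;10m[48;2;4;2;10m [0m
[38;2;11;3;23m[48;2;13;3;25m🬨[38;2;4;2;10m[48;2;4;2;10m [38;2;4;2;10m[48;2;4;2;10m [38;2;4;2;10m[48;2;4;2;10m [38;2;4;2;10m[48;2;4;2;10m [38;2;4;2;10m[48;2;4;2;10m [38;2;4;2;10m[48;2;4;2;10m [38;2;4;2;10m[48;2;4;2;10m [38;2;4;2;10m[48;2;4;2;10m [38;2;4;2;10m[48;2;4;2;10m [0m
[38;2;13;3;26m[48;2;17;4;33m🬨[38;2;4;2;10m[48;2;4;2;10m [38;2;4;2;10m[48;2;4;2;10m [38;2;4;2;10m[48;2;4;2;10m [38;2;4;2;10m[48;2;4;2;10m [38;2;4;2;10m[48;2;4;2;10m [38;2;4;2;10m[48;2;4;2;10m [38;2;4;2;10m[48;2;4;2;10m [38;2;4;2;10m[48;2;4;2;10m [38;2;4;2;10m[48;2;4;2;10m [0m
[38;2;18;4;34m[48;2;38;8;67m🬨[38;2;4;2;10m[48;2;4;2;10m [38;2;4;2;10m[48;2;4;2;10m [38;2;4;2;10m[48;2;4;2;10m [38;2;4;2;10m[48;2;4;2;10m [38;2;4;2;10m[48;2;4;2;10m [38;2;4;2;10m[48;2;4;2;10m [38;2;4;2;10m[48;2;4;2;10m [38;2;4;2;10m[48;2;4;2;10m [38;2;4;2;10m[48;2;4;2;10m [0m
[38;2;249;177;23m[48;2;44;10;75m🬎[38;2;249;176;23m[48;2;4;2;10m🬎[38;2;249;176;23m[48;2;4;2;10m🬎[38;2;249;176;23m[48;2;4;2;10m🬎[38;2;249;176;23m[48;2;4;2;10m🬎[38;2;249;176;23m[48;2;4;2;10m🬎[38;2;249;176;23m[48;2;4;2;10m🬎[38;2;249;176;23m[48;2;4;2;10m🬎[38;2;249;176;23m[48;2;4;2;10m🬎[38;2;249;176;23m[48;2;4;2;10m🬎[0m
[38;2;58;14;64m[48;2;254;249;49m🬝[38;2;7;2;15m[48;2;254;249;49m🬎[38;2;7;2;15m[48;2;254;249;49m🬎[38;2;7;2;15m[48;2;254;249;49m🬎[38;2;7;2;15m[48;2;254;249;49m🬎[38;2;7;2;15m[48;2;254;249;49m🬎[38;2;7;2;15m[48;2;254;249;49m🬎[38;2;7;2;15m[48;2;254;249;49m🬎[38;2;7;2;15m[48;2;254;249;49m🬎[38;2;7;2;15m[48;2;254;249;49m🬎[0m
[38;2;197;51;80m[48;2;39;9;57m🬁[38;2;14;4;26m[48;2;4;2;10m🬂[38;2;14;4;26m[48;2;4;2;10m🬂[38;2;14;4;26m[48;2;4;2;10m🬂[38;2;14;4;26m[48;2;4;2;10m🬂[38;2;14;4;26m[48;2;4;2;10m🬂[38;2;14;4;26m[48;2;4;2;10m🬂[38;2;14;4;26m[48;2;4;2;10m🬂[38;2;14;4;26m[48;2;4;2;10m🬂[38;2;14;4;26m[48;2;4;2;10m🬂[0m
</frame>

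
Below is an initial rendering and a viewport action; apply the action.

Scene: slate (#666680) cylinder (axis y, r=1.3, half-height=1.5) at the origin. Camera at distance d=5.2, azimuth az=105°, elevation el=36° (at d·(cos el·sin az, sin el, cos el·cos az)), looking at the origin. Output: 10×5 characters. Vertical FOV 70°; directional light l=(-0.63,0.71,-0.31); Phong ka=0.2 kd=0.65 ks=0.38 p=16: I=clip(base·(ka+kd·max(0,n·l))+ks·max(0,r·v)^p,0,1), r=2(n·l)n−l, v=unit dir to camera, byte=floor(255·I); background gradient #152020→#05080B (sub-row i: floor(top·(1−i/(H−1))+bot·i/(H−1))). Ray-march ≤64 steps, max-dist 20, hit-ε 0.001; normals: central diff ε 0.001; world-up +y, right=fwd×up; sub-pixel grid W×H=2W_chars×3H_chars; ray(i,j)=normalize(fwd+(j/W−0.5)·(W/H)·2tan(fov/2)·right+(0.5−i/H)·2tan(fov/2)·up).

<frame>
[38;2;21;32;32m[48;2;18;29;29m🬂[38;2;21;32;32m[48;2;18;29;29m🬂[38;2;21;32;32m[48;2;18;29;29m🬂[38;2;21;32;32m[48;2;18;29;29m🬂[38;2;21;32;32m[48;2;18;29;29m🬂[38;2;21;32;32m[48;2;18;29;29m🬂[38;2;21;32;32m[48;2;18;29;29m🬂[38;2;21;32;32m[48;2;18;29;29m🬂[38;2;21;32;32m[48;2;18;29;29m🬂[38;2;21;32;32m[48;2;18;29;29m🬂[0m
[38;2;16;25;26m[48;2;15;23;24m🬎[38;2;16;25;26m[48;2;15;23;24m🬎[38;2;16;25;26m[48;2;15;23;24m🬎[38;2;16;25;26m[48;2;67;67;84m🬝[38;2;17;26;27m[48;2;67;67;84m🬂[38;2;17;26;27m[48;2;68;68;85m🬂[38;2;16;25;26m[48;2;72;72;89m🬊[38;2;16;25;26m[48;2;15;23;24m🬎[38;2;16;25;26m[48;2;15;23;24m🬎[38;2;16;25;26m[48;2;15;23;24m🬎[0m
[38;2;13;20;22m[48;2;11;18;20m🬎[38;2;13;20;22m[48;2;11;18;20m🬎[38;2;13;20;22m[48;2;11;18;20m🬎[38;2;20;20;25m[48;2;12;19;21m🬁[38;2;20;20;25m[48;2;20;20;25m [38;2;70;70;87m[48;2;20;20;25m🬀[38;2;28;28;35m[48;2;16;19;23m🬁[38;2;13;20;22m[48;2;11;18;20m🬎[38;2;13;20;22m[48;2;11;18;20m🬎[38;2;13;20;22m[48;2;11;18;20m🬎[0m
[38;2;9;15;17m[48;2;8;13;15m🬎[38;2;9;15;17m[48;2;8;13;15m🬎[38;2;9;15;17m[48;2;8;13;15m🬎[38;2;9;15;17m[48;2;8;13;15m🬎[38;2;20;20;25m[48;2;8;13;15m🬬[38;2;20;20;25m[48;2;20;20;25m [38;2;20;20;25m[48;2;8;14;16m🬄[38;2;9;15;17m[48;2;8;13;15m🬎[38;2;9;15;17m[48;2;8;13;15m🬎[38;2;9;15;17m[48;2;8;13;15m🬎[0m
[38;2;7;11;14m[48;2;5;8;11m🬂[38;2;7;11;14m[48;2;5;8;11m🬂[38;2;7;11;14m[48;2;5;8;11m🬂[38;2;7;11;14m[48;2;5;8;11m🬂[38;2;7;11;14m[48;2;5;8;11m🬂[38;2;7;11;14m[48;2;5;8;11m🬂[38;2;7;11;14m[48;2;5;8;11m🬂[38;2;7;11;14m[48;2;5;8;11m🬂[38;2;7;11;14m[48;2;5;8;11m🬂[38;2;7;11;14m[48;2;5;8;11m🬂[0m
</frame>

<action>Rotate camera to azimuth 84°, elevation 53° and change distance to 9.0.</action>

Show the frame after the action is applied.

<frame>
[38;2;21;32;32m[48;2;18;29;29m🬂[38;2;21;32;32m[48;2;18;29;29m🬂[38;2;21;32;32m[48;2;18;29;29m🬂[38;2;21;32;32m[48;2;18;29;29m🬂[38;2;21;32;32m[48;2;18;29;29m🬂[38;2;21;32;32m[48;2;18;29;29m🬂[38;2;21;32;32m[48;2;18;29;29m🬂[38;2;21;32;32m[48;2;18;29;29m🬂[38;2;21;32;32m[48;2;18;29;29m🬂[38;2;21;32;32m[48;2;18;29;29m🬂[0m
[38;2;16;25;26m[48;2;15;23;24m🬎[38;2;16;25;26m[48;2;15;23;24m🬎[38;2;16;25;26m[48;2;15;23;24m🬎[38;2;16;25;26m[48;2;15;23;24m🬎[38;2;16;25;26m[48;2;15;23;24m🬎[38;2;16;25;26m[48;2;15;23;24m🬎[38;2;16;25;26m[48;2;15;23;24m🬎[38;2;16;25;26m[48;2;15;23;24m🬎[38;2;16;25;26m[48;2;15;23;24m🬎[38;2;16;25;26m[48;2;15;23;24m🬎[0m
[38;2;13;20;22m[48;2;11;18;20m🬎[38;2;13;20;22m[48;2;11;18;20m🬎[38;2;13;20;22m[48;2;11;18;20m🬎[38;2;13;20;22m[48;2;11;18;20m🬎[38;2;103;103;120m[48;2;14;19;22m🬉[38;2;134;134;151m[48;2;20;20;25m🬎[38;2;13;20;22m[48;2;11;18;20m🬎[38;2;13;20;22m[48;2;11;18;20m🬎[38;2;13;20;22m[48;2;11;18;20m🬎[38;2;13;20;22m[48;2;11;18;20m🬎[0m
[38;2;9;15;17m[48;2;8;13;15m🬎[38;2;9;15;17m[48;2;8;13;15m🬎[38;2;9;15;17m[48;2;8;13;15m🬎[38;2;9;15;17m[48;2;8;13;15m🬎[38;2;20;20;25m[48;2;8;14;16m🬁[38;2;20;20;25m[48;2;8;13;16m🬂[38;2;9;15;17m[48;2;8;13;15m🬎[38;2;9;15;17m[48;2;8;13;15m🬎[38;2;9;15;17m[48;2;8;13;15m🬎[38;2;9;15;17m[48;2;8;13;15m🬎[0m
[38;2;7;11;14m[48;2;5;8;11m🬂[38;2;7;11;14m[48;2;5;8;11m🬂[38;2;7;11;14m[48;2;5;8;11m🬂[38;2;7;11;14m[48;2;5;8;11m🬂[38;2;7;11;14m[48;2;5;8;11m🬂[38;2;7;11;14m[48;2;5;8;11m🬂[38;2;7;11;14m[48;2;5;8;11m🬂[38;2;7;11;14m[48;2;5;8;11m🬂[38;2;7;11;14m[48;2;5;8;11m🬂[38;2;7;11;14m[48;2;5;8;11m🬂[0m
</frame>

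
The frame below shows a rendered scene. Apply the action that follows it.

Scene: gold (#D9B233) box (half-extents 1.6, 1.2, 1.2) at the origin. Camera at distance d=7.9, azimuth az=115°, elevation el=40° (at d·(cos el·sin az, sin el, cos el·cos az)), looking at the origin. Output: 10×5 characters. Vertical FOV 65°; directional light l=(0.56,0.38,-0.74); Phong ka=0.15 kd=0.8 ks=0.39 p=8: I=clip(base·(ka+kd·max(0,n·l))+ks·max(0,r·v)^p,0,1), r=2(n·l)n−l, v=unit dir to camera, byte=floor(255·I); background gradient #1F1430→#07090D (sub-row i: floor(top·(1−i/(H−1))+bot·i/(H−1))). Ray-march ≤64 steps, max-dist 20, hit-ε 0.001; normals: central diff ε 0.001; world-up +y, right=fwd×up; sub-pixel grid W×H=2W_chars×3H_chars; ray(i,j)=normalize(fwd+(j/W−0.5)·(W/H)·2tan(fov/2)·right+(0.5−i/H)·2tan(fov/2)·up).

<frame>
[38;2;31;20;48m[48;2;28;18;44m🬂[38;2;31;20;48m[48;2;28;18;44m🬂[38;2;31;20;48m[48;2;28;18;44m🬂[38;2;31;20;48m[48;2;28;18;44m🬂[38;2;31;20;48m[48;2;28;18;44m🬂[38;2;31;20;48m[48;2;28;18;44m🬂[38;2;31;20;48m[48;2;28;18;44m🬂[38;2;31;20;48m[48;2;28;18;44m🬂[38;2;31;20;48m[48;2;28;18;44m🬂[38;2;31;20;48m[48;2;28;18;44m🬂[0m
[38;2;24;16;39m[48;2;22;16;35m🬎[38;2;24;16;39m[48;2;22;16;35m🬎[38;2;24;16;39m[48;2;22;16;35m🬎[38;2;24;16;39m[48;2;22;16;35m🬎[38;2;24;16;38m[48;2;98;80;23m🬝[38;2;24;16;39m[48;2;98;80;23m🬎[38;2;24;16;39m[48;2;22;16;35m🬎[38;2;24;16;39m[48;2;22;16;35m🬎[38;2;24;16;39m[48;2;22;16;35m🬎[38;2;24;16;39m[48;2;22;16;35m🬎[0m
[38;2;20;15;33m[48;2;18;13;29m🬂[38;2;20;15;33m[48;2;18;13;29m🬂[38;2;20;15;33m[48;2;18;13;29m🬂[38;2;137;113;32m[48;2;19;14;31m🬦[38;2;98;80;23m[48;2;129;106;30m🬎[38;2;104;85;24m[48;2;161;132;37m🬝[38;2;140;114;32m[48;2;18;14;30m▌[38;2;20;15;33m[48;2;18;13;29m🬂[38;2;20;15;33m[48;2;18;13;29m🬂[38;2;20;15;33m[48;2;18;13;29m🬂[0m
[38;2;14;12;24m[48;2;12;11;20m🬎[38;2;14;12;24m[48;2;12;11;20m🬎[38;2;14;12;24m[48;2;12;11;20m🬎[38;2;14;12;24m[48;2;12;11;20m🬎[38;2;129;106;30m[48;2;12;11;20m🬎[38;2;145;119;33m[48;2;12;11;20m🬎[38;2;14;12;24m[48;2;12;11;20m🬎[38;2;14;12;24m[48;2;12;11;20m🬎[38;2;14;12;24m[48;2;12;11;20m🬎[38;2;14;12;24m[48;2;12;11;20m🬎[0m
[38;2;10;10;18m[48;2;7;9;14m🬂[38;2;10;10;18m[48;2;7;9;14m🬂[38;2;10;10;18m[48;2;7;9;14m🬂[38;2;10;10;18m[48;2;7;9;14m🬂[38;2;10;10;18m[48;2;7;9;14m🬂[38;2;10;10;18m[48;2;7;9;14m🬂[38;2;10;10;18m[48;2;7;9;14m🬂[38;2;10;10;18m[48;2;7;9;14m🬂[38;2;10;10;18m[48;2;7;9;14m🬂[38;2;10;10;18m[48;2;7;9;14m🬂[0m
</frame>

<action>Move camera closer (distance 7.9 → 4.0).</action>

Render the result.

<frame>
[38;2;31;20;48m[48;2;28;18;44m🬂[38;2;31;20;48m[48;2;28;18;44m🬂[38;2;31;20;48m[48;2;28;18;44m🬂[38;2;31;20;48m[48;2;28;18;44m🬂[38;2;31;20;48m[48;2;28;18;44m🬂[38;2;31;20;48m[48;2;28;18;44m🬂[38;2;31;20;48m[48;2;28;18;44m🬂[38;2;31;20;48m[48;2;28;18;44m🬂[38;2;31;20;48m[48;2;28;18;44m🬂[38;2;31;20;48m[48;2;28;18;44m🬂[0m
[38;2;24;16;39m[48;2;22;16;35m🬎[38;2;24;16;39m[48;2;22;16;35m🬎[38;2;24;16;39m[48;2;98;80;23m🬎[38;2;25;17;40m[48;2;98;80;23m🬂[38;2;98;80;23m[48;2;98;80;23m [38;2;98;80;23m[48;2;98;80;23m [38;2;98;80;23m[48;2;98;80;23m [38;2;98;80;23m[48;2;23;16;36m🬕[38;2;24;16;39m[48;2;22;16;35m🬎[38;2;24;16;39m[48;2;22;16;35m🬎[0m
[38;2;20;15;33m[48;2;18;13;29m🬂[38;2;113;93;26m[48;2;18;13;29m🬨[38;2;98;80;23m[48;2;129;106;30m🬊[38;2;98;80;23m[48;2;129;106;30m🬎[38;2;98;80;23m[48;2;98;80;23m [38;2;98;80;23m[48;2;98;80;23m [38;2;98;80;23m[48;2;98;80;23m [38;2;98;80;23m[48;2;18;13;29m🬀[38;2;20;15;33m[48;2;18;13;29m🬂[38;2;20;15;33m[48;2;18;13;29m🬂[0m
[38;2;14;12;24m[48;2;12;11;20m🬎[38;2;14;12;24m[48;2;12;11;20m🬎[38;2;129;106;30m[48;2;12;11;20m🬬[38;2;129;106;30m[48;2;129;106;30m [38;2;129;106;30m[48;2;129;106;30m [38;2;129;106;30m[48;2;98;80;23m🬺[38;2;113;93;26m[48;2;12;11;21m🬕[38;2;14;12;24m[48;2;12;11;20m🬎[38;2;14;12;24m[48;2;12;11;20m🬎[38;2;14;12;24m[48;2;12;11;20m🬎[0m
[38;2;10;10;18m[48;2;7;9;14m🬂[38;2;10;10;18m[48;2;7;9;14m🬂[38;2;129;106;30m[48;2;8;9;14m🬁[38;2;129;106;30m[48;2;7;9;13m🬊[38;2;129;106;30m[48;2;7;9;13m🬬[38;2;129;106;30m[48;2;129;106;30m [38;2;129;106;30m[48;2;8;9;14m🬄[38;2;10;10;18m[48;2;7;9;14m🬂[38;2;10;10;18m[48;2;7;9;14m🬂[38;2;10;10;18m[48;2;7;9;14m🬂[0m
</frame>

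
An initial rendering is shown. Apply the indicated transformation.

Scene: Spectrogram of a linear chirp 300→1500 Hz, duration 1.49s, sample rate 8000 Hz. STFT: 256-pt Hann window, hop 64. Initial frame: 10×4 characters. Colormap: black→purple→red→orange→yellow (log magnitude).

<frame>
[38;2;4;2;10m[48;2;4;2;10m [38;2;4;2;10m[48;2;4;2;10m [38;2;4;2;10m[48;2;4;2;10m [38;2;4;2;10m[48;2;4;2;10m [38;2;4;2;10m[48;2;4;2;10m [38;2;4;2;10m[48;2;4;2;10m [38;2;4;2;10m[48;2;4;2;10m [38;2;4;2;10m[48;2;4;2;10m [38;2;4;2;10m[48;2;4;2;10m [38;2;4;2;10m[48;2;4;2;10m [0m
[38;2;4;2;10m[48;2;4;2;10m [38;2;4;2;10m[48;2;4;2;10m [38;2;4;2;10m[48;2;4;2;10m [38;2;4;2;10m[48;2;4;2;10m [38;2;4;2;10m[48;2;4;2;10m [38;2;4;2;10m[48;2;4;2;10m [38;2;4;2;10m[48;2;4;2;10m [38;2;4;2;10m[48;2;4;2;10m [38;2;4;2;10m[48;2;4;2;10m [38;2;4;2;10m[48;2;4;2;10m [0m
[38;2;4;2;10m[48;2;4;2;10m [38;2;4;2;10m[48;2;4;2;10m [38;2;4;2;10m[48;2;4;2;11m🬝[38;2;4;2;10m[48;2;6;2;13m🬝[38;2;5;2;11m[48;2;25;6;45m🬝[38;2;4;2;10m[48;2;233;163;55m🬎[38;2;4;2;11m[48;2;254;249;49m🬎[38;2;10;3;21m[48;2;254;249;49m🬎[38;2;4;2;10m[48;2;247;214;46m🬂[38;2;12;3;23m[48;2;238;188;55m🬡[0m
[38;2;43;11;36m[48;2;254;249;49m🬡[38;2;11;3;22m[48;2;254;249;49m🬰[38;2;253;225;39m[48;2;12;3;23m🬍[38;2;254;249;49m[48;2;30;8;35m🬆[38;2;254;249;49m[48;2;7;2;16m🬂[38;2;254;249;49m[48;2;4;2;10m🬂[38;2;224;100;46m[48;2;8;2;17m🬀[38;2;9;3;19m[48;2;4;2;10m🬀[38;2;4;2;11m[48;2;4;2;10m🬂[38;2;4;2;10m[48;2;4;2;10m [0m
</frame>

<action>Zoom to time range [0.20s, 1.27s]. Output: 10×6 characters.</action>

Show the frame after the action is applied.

<frame>
[38;2;4;2;10m[48;2;4;2;10m [38;2;4;2;10m[48;2;4;2;10m [38;2;4;2;10m[48;2;4;2;10m [38;2;4;2;10m[48;2;4;2;10m [38;2;4;2;10m[48;2;4;2;10m [38;2;4;2;10m[48;2;4;2;10m [38;2;4;2;10m[48;2;4;2;10m [38;2;4;2;10m[48;2;4;2;10m [38;2;4;2;10m[48;2;4;2;10m [38;2;4;2;10m[48;2;4;2;10m [0m
[38;2;4;2;10m[48;2;4;2;10m [38;2;4;2;10m[48;2;4;2;10m [38;2;4;2;10m[48;2;4;2;10m [38;2;4;2;10m[48;2;4;2;10m [38;2;4;2;10m[48;2;4;2;10m [38;2;4;2;10m[48;2;4;2;10m [38;2;4;2;10m[48;2;4;2;10m [38;2;4;2;10m[48;2;4;2;10m [38;2;4;2;10m[48;2;4;2;10m [38;2;4;2;10m[48;2;4;2;10m [0m
[38;2;4;2;10m[48;2;4;2;10m [38;2;4;2;10m[48;2;4;2;10m [38;2;4;2;10m[48;2;4;2;10m [38;2;4;2;10m[48;2;4;2;10m [38;2;4;2;10m[48;2;4;2;10m [38;2;4;2;10m[48;2;4;2;10m [38;2;4;2;10m[48;2;4;2;10m [38;2;4;2;10m[48;2;4;2;10m [38;2;4;2;10m[48;2;4;2;10m [38;2;4;2;10m[48;2;4;2;10m [0m
[38;2;4;2;10m[48;2;4;2;10m [38;2;4;2;10m[48;2;4;2;10m [38;2;4;2;10m[48;2;4;2;10m [38;2;4;2;10m[48;2;4;2;10m [38;2;4;2;10m[48;2;4;2;10m [38;2;4;2;10m[48;2;4;2;10m [38;2;4;2;10m[48;2;5;2;11m🬝[38;2;4;2;10m[48;2;5;2;12m🬎[38;2;4;2;10m[48;2;11;3;22m🬎[38;2;8;2;17m[48;2;228;109;39m🬝[0m
[38;2;4;2;11m[48;2;13;4;26m🬝[38;2;8;2;17m[48;2;113;28;85m🬝[38;2;5;2;12m[48;2;254;243;47m🬎[38;2;10;3;21m[48;2;254;249;49m🬎[38;2;28;7;37m[48;2;253;234;43m🬆[38;2;8;2;17m[48;2;243;203;52m🬂[38;2;26;6;46m[48;2;254;249;49m🬰[38;2;252;224;39m[48;2;7;2;15m🬎[38;2;247;205;43m[48;2;18;4;33m🬆[38;2;254;249;49m[48;2;7;2;16m🬂[0m
[38;2;252;220;37m[48;2;24;6;37m🬆[38;2;254;249;49m[48;2;9;3;19m🬂[38;2;253;231;42m[48;2;5;2;11m🬂[38;2;84;20;87m[48;2;8;2;17m🬀[38;2;12;3;23m[48;2;4;2;11m🬀[38;2;5;2;12m[48;2;4;2;10m🬂[38;2;4;2;11m[48;2;4;2;10m🬂[38;2;4;2;10m[48;2;4;2;10m [38;2;4;2;10m[48;2;4;2;10m [38;2;4;2;10m[48;2;4;2;10m [0m
</frame>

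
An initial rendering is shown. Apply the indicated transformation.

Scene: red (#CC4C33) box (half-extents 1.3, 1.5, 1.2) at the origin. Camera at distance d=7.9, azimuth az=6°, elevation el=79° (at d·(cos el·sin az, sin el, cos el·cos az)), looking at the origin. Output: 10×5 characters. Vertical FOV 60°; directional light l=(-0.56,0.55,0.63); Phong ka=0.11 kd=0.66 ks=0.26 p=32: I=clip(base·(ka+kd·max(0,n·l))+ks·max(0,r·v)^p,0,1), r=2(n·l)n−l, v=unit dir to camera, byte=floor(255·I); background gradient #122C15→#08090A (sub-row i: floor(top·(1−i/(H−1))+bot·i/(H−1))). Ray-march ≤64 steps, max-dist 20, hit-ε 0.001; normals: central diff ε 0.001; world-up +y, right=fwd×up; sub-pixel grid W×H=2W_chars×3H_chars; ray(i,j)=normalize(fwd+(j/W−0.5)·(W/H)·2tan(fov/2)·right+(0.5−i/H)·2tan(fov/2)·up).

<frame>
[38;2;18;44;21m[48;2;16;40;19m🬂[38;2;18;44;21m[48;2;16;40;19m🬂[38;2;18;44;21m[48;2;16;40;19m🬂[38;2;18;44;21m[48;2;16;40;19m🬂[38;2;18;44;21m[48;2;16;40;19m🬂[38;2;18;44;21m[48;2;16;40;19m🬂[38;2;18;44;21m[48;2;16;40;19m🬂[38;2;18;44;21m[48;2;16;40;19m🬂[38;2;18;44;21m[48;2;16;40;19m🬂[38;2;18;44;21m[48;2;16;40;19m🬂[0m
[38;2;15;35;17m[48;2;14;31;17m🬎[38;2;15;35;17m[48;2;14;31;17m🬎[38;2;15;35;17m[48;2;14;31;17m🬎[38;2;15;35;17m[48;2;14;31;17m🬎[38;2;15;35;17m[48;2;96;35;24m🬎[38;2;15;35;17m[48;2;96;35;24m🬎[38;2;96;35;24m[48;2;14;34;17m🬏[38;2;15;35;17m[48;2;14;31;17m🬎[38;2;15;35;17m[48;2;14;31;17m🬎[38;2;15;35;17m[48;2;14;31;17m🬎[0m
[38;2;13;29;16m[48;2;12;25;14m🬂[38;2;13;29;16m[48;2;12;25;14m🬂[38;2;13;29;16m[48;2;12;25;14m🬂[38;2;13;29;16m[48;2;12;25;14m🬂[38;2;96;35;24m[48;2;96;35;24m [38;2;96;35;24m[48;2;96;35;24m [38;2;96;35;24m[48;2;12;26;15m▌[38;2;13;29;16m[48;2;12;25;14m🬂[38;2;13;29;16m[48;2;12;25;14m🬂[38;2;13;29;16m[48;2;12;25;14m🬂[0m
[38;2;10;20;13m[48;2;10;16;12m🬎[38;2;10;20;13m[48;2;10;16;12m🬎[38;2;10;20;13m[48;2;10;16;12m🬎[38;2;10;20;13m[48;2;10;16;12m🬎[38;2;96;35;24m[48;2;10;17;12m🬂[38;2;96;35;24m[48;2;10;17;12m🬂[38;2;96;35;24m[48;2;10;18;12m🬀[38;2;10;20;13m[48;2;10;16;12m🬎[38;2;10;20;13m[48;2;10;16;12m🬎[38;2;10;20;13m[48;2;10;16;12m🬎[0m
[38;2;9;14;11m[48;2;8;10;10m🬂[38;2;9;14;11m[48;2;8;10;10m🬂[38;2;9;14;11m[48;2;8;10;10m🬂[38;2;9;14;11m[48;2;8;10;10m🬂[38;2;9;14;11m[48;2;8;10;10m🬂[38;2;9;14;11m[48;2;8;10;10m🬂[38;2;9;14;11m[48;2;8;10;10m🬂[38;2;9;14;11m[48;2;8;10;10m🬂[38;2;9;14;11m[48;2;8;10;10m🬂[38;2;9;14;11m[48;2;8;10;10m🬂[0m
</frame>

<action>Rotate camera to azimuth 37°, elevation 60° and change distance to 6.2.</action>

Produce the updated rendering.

<frame>
[38;2;18;44;21m[48;2;16;40;19m🬂[38;2;18;44;21m[48;2;16;40;19m🬂[38;2;18;44;21m[48;2;16;40;19m🬂[38;2;18;44;21m[48;2;16;40;19m🬂[38;2;18;44;21m[48;2;16;40;19m🬂[38;2;18;44;21m[48;2;16;40;19m🬂[38;2;18;44;21m[48;2;16;40;19m🬂[38;2;18;44;21m[48;2;16;40;19m🬂[38;2;18;44;21m[48;2;16;40;19m🬂[38;2;18;44;21m[48;2;16;40;19m🬂[0m
[38;2;15;35;17m[48;2;14;31;17m🬎[38;2;15;35;17m[48;2;14;31;17m🬎[38;2;15;35;17m[48;2;14;31;17m🬎[38;2;14;34;17m[48;2;96;35;24m🬝[38;2;15;36;18m[48;2;96;35;24m🬀[38;2;96;35;24m[48;2;15;36;18m🬺[38;2;96;35;24m[48;2;15;35;17m🬱[38;2;96;35;24m[48;2;14;34;17m🬏[38;2;15;35;17m[48;2;14;31;17m🬎[38;2;15;35;17m[48;2;14;31;17m🬎[0m
[38;2;13;29;16m[48;2;12;25;14m🬂[38;2;13;29;16m[48;2;12;25;14m🬂[38;2;13;29;16m[48;2;12;25;14m🬂[38;2;100;36;24m[48;2;12;24;14m🬬[38;2;96;35;24m[48;2;107;39;26m🬬[38;2;96;35;24m[48;2;96;35;24m [38;2;96;35;24m[48;2;22;8;5m🬝[38;2;22;8;5m[48;2;12;25;14m🬀[38;2;13;29;16m[48;2;12;25;14m🬂[38;2;13;29;16m[48;2;12;25;14m🬂[0m
[38;2;10;20;13m[48;2;10;16;12m🬎[38;2;10;20;13m[48;2;10;16;12m🬎[38;2;10;20;13m[48;2;10;16;12m🬎[38;2;107;39;26m[48;2;10;18;12m🬁[38;2;107;39;26m[48;2;10;17;12m🬊[38;2;102;37;25m[48;2;22;8;5m🬝[38;2;22;8;5m[48;2;10;18;12m🬀[38;2;10;20;13m[48;2;10;16;12m🬎[38;2;10;20;13m[48;2;10;16;12m🬎[38;2;10;20;13m[48;2;10;16;12m🬎[0m
[38;2;9;14;11m[48;2;8;10;10m🬂[38;2;9;14;11m[48;2;8;10;10m🬂[38;2;9;14;11m[48;2;8;10;10m🬂[38;2;9;14;11m[48;2;8;10;10m🬂[38;2;9;14;11m[48;2;8;10;10m🬂[38;2;9;14;11m[48;2;8;10;10m🬂[38;2;9;14;11m[48;2;8;10;10m🬂[38;2;9;14;11m[48;2;8;10;10m🬂[38;2;9;14;11m[48;2;8;10;10m🬂[38;2;9;14;11m[48;2;8;10;10m🬂[0m
</frame>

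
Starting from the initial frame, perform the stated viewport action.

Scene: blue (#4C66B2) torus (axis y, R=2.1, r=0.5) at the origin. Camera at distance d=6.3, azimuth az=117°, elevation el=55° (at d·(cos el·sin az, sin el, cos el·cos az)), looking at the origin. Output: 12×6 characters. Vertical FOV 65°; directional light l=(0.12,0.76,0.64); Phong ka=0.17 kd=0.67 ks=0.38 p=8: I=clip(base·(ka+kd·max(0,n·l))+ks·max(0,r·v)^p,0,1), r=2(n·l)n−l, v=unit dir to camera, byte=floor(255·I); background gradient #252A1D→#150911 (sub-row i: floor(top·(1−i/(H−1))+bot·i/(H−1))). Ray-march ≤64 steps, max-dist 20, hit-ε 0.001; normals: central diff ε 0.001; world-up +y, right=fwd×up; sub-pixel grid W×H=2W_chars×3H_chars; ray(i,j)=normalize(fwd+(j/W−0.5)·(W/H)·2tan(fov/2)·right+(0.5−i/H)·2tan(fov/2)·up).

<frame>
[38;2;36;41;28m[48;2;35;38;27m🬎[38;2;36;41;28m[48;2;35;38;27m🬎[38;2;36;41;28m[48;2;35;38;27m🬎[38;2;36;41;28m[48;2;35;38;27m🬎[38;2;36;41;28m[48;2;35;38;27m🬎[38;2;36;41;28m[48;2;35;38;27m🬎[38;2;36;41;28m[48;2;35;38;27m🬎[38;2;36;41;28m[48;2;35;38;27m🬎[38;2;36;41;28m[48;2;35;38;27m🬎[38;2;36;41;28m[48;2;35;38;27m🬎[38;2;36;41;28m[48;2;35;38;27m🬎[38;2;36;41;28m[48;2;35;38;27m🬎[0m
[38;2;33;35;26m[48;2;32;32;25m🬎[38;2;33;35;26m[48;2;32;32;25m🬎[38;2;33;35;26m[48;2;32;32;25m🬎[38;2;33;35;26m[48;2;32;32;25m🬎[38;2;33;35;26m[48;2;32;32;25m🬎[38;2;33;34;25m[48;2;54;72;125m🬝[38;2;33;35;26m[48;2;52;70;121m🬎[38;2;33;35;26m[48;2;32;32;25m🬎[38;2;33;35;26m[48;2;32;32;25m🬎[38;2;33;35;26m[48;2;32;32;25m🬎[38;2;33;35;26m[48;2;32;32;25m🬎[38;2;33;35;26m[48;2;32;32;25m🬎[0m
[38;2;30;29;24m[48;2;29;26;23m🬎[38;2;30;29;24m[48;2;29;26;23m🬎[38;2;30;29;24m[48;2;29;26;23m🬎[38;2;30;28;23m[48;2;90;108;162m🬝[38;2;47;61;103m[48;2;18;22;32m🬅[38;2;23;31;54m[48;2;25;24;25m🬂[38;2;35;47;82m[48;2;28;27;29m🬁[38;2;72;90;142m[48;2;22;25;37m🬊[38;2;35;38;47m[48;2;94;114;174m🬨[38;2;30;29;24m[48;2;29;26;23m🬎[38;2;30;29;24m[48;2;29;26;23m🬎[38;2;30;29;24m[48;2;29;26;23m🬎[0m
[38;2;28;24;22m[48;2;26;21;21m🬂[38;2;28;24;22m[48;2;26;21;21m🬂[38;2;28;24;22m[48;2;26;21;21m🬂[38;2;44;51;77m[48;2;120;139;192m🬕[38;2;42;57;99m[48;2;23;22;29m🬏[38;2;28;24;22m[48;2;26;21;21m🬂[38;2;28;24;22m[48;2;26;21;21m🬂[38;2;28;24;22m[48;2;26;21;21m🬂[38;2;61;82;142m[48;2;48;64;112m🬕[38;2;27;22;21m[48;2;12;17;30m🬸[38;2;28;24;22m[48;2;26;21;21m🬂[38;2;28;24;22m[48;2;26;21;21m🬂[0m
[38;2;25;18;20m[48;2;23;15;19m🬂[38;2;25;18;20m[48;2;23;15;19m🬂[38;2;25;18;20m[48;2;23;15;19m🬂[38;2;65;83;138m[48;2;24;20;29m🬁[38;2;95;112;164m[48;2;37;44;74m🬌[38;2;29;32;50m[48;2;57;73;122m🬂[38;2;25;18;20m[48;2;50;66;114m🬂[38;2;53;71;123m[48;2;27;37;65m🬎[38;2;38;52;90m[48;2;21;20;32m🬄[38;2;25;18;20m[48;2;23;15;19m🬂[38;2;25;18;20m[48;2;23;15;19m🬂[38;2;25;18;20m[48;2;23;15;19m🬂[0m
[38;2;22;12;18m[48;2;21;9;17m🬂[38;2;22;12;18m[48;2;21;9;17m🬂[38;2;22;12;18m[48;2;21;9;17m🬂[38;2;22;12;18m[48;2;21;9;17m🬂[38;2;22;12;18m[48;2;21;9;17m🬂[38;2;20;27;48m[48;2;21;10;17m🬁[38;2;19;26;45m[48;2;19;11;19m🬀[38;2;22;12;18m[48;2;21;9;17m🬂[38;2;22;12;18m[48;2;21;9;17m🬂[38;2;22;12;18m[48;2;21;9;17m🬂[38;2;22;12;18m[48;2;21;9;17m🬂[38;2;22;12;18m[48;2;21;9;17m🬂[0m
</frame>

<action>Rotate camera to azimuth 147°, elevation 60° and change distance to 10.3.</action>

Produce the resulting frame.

<frame>
[38;2;36;41;28m[48;2;35;38;27m🬎[38;2;36;41;28m[48;2;35;38;27m🬎[38;2;36;41;28m[48;2;35;38;27m🬎[38;2;36;41;28m[48;2;35;38;27m🬎[38;2;36;41;28m[48;2;35;38;27m🬎[38;2;36;41;28m[48;2;35;38;27m🬎[38;2;36;41;28m[48;2;35;38;27m🬎[38;2;36;41;28m[48;2;35;38;27m🬎[38;2;36;41;28m[48;2;35;38;27m🬎[38;2;36;41;28m[48;2;35;38;27m🬎[38;2;36;41;28m[48;2;35;38;27m🬎[38;2;36;41;28m[48;2;35;38;27m🬎[0m
[38;2;33;35;26m[48;2;32;32;25m🬎[38;2;33;35;26m[48;2;32;32;25m🬎[38;2;33;35;26m[48;2;32;32;25m🬎[38;2;33;35;26m[48;2;32;32;25m🬎[38;2;33;35;26m[48;2;32;32;25m🬎[38;2;33;35;26m[48;2;32;32;25m🬎[38;2;33;35;26m[48;2;32;32;25m🬎[38;2;33;35;26m[48;2;32;32;25m🬎[38;2;33;35;26m[48;2;32;32;25m🬎[38;2;33;35;26m[48;2;32;32;25m🬎[38;2;33;35;26m[48;2;32;32;25m🬎[38;2;33;35;26m[48;2;32;32;25m🬎[0m
[38;2;30;29;24m[48;2;29;26;23m🬎[38;2;30;29;24m[48;2;29;26;23m🬎[38;2;30;29;24m[48;2;29;26;23m🬎[38;2;30;29;24m[48;2;29;26;23m🬎[38;2;30;28;23m[48;2;126;146;203m🬝[38;2;105;122;172m[48;2;23;25;28m🬃[38;2;26;25;24m[48;2;31;42;73m🬴[38;2;61;78;127m[48;2;32;35;40m🬢[38;2;30;29;24m[48;2;29;26;23m🬎[38;2;30;29;24m[48;2;29;26;23m🬎[38;2;30;29;24m[48;2;29;26;23m🬎[38;2;30;29;24m[48;2;29;26;23m🬎[0m
[38;2;28;24;22m[48;2;26;21;21m🬂[38;2;28;24;22m[48;2;26;21;21m🬂[38;2;28;24;22m[48;2;26;21;21m🬂[38;2;28;24;22m[48;2;26;21;21m🬂[38;2;115;133;184m[48;2;27;26;33m🬉[38;2;26;25;29m[48;2;77;95;147m🬎[38;2;27;22;21m[48;2;64;85;147m🬝[38;2;54;71;121m[48;2;20;20;26m🬜[38;2;28;24;22m[48;2;26;21;21m🬂[38;2;28;24;22m[48;2;26;21;21m🬂[38;2;28;24;22m[48;2;26;21;21m🬂[38;2;28;24;22m[48;2;26;21;21m🬂[0m
[38;2;25;18;20m[48;2;23;15;19m🬂[38;2;25;18;20m[48;2;23;15;19m🬂[38;2;25;18;20m[48;2;23;15;19m🬂[38;2;25;18;20m[48;2;23;15;19m🬂[38;2;25;18;20m[48;2;23;15;19m🬂[38;2;28;38;67m[48;2;21;15;21m🬁[38;2;25;34;60m[48;2;23;15;19m🬂[38;2;12;17;30m[48;2;23;15;19m🬀[38;2;25;18;20m[48;2;23;15;19m🬂[38;2;25;18;20m[48;2;23;15;19m🬂[38;2;25;18;20m[48;2;23;15;19m🬂[38;2;25;18;20m[48;2;23;15;19m🬂[0m
[38;2;22;12;18m[48;2;21;9;17m🬂[38;2;22;12;18m[48;2;21;9;17m🬂[38;2;22;12;18m[48;2;21;9;17m🬂[38;2;22;12;18m[48;2;21;9;17m🬂[38;2;22;12;18m[48;2;21;9;17m🬂[38;2;22;12;18m[48;2;21;9;17m🬂[38;2;22;12;18m[48;2;21;9;17m🬂[38;2;22;12;18m[48;2;21;9;17m🬂[38;2;22;12;18m[48;2;21;9;17m🬂[38;2;22;12;18m[48;2;21;9;17m🬂[38;2;22;12;18m[48;2;21;9;17m🬂[38;2;22;12;18m[48;2;21;9;17m🬂[0m
</frame>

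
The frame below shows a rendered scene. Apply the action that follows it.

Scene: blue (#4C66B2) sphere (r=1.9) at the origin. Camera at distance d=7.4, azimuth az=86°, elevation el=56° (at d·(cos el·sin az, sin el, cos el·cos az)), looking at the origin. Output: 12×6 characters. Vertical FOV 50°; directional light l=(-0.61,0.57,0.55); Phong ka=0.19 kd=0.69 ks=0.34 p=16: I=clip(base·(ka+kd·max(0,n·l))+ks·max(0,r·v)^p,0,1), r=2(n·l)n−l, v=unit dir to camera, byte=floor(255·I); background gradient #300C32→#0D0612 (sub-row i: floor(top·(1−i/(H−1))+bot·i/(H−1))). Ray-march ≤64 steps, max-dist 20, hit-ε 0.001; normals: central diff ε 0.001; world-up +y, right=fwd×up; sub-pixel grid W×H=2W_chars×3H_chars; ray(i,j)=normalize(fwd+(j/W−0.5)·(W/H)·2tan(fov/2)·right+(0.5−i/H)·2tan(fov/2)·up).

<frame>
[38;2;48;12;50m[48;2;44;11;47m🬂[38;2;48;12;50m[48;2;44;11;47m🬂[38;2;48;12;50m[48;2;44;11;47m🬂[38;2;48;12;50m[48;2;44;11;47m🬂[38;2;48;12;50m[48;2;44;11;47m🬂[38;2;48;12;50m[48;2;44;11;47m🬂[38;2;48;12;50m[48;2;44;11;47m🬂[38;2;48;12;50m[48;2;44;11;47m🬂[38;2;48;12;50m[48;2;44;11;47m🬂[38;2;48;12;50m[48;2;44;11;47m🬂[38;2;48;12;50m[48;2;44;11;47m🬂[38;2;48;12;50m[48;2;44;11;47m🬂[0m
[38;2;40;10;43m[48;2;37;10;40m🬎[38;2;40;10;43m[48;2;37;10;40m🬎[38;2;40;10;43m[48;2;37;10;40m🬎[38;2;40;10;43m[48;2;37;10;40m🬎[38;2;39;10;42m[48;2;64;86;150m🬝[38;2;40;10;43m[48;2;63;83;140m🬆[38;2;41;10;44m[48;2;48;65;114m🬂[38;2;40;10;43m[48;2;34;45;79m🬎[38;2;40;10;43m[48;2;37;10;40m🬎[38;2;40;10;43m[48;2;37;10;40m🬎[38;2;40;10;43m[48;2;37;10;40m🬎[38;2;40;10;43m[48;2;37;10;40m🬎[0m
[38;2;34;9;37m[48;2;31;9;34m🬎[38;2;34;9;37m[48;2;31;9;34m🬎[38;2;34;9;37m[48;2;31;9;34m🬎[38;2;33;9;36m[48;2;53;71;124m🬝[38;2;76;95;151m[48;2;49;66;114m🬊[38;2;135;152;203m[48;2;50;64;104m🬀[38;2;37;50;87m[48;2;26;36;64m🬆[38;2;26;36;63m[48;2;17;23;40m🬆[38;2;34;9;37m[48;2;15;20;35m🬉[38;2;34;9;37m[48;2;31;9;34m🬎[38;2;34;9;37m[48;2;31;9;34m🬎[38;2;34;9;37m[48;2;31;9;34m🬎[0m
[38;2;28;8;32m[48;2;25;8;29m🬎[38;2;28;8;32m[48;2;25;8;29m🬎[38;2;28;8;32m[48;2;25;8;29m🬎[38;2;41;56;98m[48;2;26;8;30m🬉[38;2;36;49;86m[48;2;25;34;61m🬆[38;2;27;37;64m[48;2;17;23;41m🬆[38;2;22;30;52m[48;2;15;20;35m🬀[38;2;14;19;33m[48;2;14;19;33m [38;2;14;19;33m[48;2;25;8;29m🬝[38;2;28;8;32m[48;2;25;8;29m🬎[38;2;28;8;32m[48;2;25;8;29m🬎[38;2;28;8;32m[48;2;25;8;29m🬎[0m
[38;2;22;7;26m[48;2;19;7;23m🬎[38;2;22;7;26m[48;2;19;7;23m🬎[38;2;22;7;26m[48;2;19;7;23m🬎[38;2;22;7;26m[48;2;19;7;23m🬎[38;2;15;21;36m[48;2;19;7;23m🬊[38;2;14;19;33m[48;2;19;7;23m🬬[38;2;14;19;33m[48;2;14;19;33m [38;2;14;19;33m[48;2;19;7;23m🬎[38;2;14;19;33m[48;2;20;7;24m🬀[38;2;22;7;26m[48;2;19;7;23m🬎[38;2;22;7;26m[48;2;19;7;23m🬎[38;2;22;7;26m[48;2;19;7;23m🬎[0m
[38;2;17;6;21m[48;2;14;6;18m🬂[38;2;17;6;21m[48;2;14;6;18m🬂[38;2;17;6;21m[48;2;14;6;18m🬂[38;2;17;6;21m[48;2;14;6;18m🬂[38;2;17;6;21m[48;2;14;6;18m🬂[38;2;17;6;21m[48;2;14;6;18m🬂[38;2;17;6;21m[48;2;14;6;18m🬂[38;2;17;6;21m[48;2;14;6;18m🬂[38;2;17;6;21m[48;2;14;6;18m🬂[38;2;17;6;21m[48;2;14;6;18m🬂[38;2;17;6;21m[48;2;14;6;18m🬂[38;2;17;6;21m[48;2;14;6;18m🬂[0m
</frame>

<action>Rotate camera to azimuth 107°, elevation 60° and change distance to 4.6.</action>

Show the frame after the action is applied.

<frame>
[38;2;48;12;50m[48;2;44;11;47m🬂[38;2;48;12;50m[48;2;44;11;47m🬂[38;2;48;12;50m[48;2;44;11;47m🬂[38;2;45;11;48m[48;2;59;80;139m🬝[38;2;47;11;49m[48;2;67;86;143m🬆[38;2;48;12;50m[48;2;79;97;151m🬂[38;2;48;12;50m[48;2;59;76;126m🬂[38;2;48;12;50m[48;2;47;64;111m🬂[38;2;46;11;49m[48;2;42;56;99m🬎[38;2;48;12;50m[48;2;44;11;47m🬂[38;2;48;12;50m[48;2;44;11;47m🬂[38;2;48;12;50m[48;2;44;11;47m🬂[0m
[38;2;40;10;43m[48;2;37;10;40m🬎[38;2;40;10;43m[48;2;37;10;40m🬎[38;2;50;68;118m[48;2;39;10;42m🬦[38;2;59;76;128m[48;2;49;65;111m🬊[38;2;102;118;166m[48;2;63;77;119m🬊[38;2;115;131;177m[48;2;57;71;110m🬂[38;2;59;74;117m[48;2;39;51;88m🬂[38;2;39;52;91m[48;2;32;43;77m🬆[38;2;35;48;84m[48;2;29;39;70m🬆[38;2;28;39;68m[48;2;41;10;44m🬺[38;2;40;10;43m[48;2;37;10;40m🬎[38;2;40;10;43m[48;2;37;10;40m🬎[0m
[38;2;34;9;37m[48;2;31;9;34m🬎[38;2;34;9;37m[48;2;31;9;34m🬎[38;2;42;57;100m[48;2;36;48;84m🬆[38;2;39;52;91m[48;2;32;43;77m🬆[38;2;36;48;84m[48;2;29;40;70m🬆[38;2;32;43;76m[48;2;27;36;63m🬆[38;2;29;39;69m[48;2;24;32;57m🬆[38;2;26;35;63m[48;2;21;29;50m🬆[38;2;24;31;56m[48;2;18;24;43m🬆[38;2;20;27;48m[48;2;15;20;35m🬆[38;2;33;9;36m[48;2;15;20;36m▐[38;2;34;9;37m[48;2;31;9;34m🬎[0m
[38;2;28;8;32m[48;2;25;8;29m🬎[38;2;28;8;32m[48;2;25;8;29m🬎[38;2;29;39;69m[48;2;23;31;55m🬆[38;2;26;35;63m[48;2;20;28;49m🬆[38;2;24;32;56m[48;2;18;25;44m🬆[38;2;21;28;50m[48;2;16;21;38m🬆[38;2;19;26;46m[48;2;15;20;35m🬂[38;2;17;23;40m[48;2;14;19;33m🬂[38;2;14;20;35m[48;2;14;19;33m🬀[38;2;14;19;33m[48;2;14;19;33m [38;2;14;19;33m[48;2;27;8;31m▌[38;2;28;8;32m[48;2;25;8;29m🬎[0m
[38;2;22;7;26m[48;2;19;7;23m🬎[38;2;22;7;26m[48;2;19;7;23m🬎[38;2;15;21;37m[48;2;20;7;24m🬨[38;2;15;21;37m[48;2;14;19;33m🬂[38;2;14;19;34m[48;2;14;19;33m🬀[38;2;14;19;33m[48;2;14;19;33m [38;2;14;19;33m[48;2;14;19;33m [38;2;14;19;33m[48;2;14;19;33m [38;2;14;19;33m[48;2;14;19;33m [38;2;14;19;33m[48;2;14;19;33m [38;2;14;19;33m[48;2;20;7;24m🬀[38;2;22;7;26m[48;2;19;7;23m🬎[0m
[38;2;17;6;21m[48;2;14;6;18m🬂[38;2;17;6;21m[48;2;14;6;18m🬂[38;2;17;6;21m[48;2;14;6;18m🬂[38;2;14;19;33m[48;2;13;6;18m🬊[38;2;14;19;33m[48;2;13;6;18m🬬[38;2;14;19;33m[48;2;14;19;33m [38;2;14;19;33m[48;2;14;19;33m [38;2;14;19;33m[48;2;14;19;33m [38;2;14;19;33m[48;2;13;6;18m🬎[38;2;14;19;33m[48;2;14;6;19m🬀[38;2;17;6;21m[48;2;14;6;18m🬂[38;2;17;6;21m[48;2;14;6;18m🬂[0m
</frame>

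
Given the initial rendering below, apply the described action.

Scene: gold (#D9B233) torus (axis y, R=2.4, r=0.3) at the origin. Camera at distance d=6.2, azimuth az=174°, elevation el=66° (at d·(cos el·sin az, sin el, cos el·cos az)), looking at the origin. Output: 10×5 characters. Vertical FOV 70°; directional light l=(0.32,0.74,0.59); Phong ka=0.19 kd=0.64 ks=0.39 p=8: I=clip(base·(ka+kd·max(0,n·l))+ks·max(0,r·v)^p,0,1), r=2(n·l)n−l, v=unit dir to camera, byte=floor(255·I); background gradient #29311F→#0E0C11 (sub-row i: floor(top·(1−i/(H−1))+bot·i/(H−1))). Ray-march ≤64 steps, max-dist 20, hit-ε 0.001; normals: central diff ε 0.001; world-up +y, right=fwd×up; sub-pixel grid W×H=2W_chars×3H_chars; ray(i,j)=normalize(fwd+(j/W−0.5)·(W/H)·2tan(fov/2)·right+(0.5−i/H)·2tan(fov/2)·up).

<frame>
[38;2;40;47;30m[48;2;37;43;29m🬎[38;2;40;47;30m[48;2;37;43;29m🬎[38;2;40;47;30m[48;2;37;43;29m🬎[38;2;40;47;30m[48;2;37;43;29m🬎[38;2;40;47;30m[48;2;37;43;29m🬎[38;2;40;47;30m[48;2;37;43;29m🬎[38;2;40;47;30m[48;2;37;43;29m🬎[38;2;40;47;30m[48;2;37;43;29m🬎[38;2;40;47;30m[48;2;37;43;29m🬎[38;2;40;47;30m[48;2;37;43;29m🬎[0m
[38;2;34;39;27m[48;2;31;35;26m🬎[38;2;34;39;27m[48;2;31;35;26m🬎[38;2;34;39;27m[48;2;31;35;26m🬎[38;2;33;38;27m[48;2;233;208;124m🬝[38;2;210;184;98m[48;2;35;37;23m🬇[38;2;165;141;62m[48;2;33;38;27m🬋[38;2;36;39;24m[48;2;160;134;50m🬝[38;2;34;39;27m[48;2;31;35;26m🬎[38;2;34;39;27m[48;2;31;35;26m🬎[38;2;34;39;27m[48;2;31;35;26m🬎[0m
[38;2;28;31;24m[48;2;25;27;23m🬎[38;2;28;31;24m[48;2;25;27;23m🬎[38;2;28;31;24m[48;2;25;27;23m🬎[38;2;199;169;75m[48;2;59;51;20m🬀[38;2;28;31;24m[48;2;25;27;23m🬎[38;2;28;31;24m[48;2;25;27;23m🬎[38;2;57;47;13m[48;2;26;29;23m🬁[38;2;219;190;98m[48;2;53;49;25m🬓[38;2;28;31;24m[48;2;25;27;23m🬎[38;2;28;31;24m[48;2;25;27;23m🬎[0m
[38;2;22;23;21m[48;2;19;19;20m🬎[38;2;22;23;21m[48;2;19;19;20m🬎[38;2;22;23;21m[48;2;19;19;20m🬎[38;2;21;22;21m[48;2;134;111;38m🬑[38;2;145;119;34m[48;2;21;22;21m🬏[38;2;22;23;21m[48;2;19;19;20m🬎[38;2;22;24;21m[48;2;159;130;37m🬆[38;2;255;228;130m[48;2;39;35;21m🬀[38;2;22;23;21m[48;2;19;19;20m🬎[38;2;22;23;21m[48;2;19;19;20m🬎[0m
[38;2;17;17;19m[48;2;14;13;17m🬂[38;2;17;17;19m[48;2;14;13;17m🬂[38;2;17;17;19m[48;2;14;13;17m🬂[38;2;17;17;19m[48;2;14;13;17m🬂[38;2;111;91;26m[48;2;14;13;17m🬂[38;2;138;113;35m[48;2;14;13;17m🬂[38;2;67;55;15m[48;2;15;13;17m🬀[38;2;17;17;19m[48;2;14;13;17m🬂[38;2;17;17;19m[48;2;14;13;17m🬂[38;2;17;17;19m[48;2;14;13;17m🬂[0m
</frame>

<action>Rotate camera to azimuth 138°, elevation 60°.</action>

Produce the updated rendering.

<frame>
[38;2;40;47;30m[48;2;37;43;29m🬎[38;2;40;47;30m[48;2;37;43;29m🬎[38;2;40;47;30m[48;2;37;43;29m🬎[38;2;40;47;30m[48;2;37;43;29m🬎[38;2;40;47;30m[48;2;37;43;29m🬎[38;2;40;47;30m[48;2;37;43;29m🬎[38;2;40;47;30m[48;2;37;43;29m🬎[38;2;40;47;30m[48;2;37;43;29m🬎[38;2;40;47;30m[48;2;37;43;29m🬎[38;2;40;47;30m[48;2;37;43;29m🬎[0m
[38;2;34;39;27m[48;2;31;35;26m🬎[38;2;34;39;27m[48;2;31;35;26m🬎[38;2;34;39;27m[48;2;31;35;26m🬎[38;2;33;38;27m[48;2;173;142;40m🬝[38;2;34;39;27m[48;2;45;36;10m🬎[38;2;33;38;27m[48;2;41;33;9m🬝[38;2;34;39;27m[48;2;122;100;30m🬎[38;2;34;39;27m[48;2;31;35;26m🬎[38;2;34;39;27m[48;2;31;35;26m🬎[38;2;34;39;27m[48;2;31;35;26m🬎[0m
[38;2;28;31;24m[48;2;25;27;23m🬎[38;2;28;31;24m[48;2;25;27;23m🬎[38;2;28;31;24m[48;2;25;27;23m🬎[38;2;178;146;42m[48;2;50;44;18m🬀[38;2;28;31;24m[48;2;25;27;23m🬎[38;2;28;31;24m[48;2;25;27;23m🬎[38;2;132;109;31m[48;2;26;29;23m🬁[38;2;221;190;87m[48;2;42;40;23m🬓[38;2;28;31;24m[48;2;25;27;23m🬎[38;2;28;31;24m[48;2;25;27;23m🬎[0m
[38;2;22;23;21m[48;2;19;19;20m🬎[38;2;22;23;21m[48;2;19;19;20m🬎[38;2;22;23;21m[48;2;19;19;20m🬎[38;2;214;187;99m[48;2;49;43;19m🬢[38;2;119;97;28m[48;2;21;22;21m🬏[38;2;22;23;21m[48;2;19;19;20m🬎[38;2;22;24;21m[48;2;149;122;35m🬆[38;2;154;129;45m[48;2;20;21;20m🬄[38;2;22;23;21m[48;2;19;19;20m🬎[38;2;22;23;21m[48;2;19;19;20m🬎[0m
[38;2;17;17;19m[48;2;14;13;17m🬂[38;2;17;17;19m[48;2;14;13;17m🬂[38;2;17;17;19m[48;2;14;13;17m🬂[38;2;17;17;19m[48;2;14;13;17m🬂[38;2;126;103;30m[48;2;14;13;17m🬂[38;2;131;108;32m[48;2;14;13;17m🬂[38;2;75;61;17m[48;2;15;13;17m🬀[38;2;17;17;19m[48;2;14;13;17m🬂[38;2;17;17;19m[48;2;14;13;17m🬂[38;2;17;17;19m[48;2;14;13;17m🬂[0m
</frame>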